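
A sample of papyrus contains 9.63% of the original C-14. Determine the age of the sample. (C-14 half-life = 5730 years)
Age = t½ × log₂(1/ratio) = 19350 years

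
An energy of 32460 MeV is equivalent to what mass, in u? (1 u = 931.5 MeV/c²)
m = E/c² = 34.85 u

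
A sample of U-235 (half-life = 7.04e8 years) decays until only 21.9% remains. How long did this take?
t = t½ × log₂(N₀/N) = 1.542e9 years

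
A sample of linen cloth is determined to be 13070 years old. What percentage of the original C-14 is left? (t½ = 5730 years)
N/N₀ = (1/2)^(t/t½) = 0.2058 = 20.6%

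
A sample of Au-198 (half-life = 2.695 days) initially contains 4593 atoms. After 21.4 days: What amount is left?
N = N₀(1/2)^(t/t½) = 18.7 atoms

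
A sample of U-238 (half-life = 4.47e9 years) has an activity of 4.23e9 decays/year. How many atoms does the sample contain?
N = A/λ = 2.728e19 atoms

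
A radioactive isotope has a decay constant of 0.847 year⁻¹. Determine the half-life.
t½ = ln(2)/λ = 0.8184 years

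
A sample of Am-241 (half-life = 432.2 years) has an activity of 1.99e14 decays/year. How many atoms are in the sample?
N = A/λ = 1.241e17 atoms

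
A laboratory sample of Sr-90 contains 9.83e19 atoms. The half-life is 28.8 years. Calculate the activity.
A = λN = 2.366e18 decays/year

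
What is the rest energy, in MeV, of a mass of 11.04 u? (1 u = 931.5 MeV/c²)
E = mc² = 10280 MeV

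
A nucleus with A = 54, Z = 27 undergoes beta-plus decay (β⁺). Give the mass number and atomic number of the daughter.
Daughter: A = 54, Z = 26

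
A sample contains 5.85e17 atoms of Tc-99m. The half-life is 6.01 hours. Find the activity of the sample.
A = λN = 6.747e16 decays/hour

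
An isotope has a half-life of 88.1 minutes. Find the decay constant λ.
λ = ln(2)/t½ = 0.007868 minute⁻¹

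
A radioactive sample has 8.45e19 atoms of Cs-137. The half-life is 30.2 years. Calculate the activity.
A = λN = 1.939e18 decays/year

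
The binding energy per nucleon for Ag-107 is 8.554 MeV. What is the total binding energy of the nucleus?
B.E. = 8.554 × 107 = 915.3 MeV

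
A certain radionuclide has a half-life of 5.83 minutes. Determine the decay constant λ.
λ = ln(2)/t½ = 0.1189 minute⁻¹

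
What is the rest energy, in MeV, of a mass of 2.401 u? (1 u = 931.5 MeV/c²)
E = mc² = 2237 MeV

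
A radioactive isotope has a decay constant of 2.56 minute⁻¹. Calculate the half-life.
t½ = ln(2)/λ = 0.2708 minutes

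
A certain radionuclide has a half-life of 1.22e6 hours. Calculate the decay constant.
λ = ln(2)/t½ = 5.682e-7 hour⁻¹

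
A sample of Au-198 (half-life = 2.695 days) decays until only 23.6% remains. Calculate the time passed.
t = t½ × log₂(N₀/N) = 5.614 days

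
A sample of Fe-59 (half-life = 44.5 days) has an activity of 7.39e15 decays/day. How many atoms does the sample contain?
N = A/λ = 4.744e17 atoms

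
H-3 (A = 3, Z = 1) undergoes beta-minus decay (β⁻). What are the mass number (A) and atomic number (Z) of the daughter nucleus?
Daughter: A = 3, Z = 2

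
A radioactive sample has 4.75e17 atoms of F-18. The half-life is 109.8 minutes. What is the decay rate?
A = λN = 2.999e15 decays/minute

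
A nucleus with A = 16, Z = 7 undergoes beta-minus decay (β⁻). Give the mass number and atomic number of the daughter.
Daughter: A = 16, Z = 8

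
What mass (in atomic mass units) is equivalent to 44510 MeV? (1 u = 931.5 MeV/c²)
m = E/c² = 47.78 u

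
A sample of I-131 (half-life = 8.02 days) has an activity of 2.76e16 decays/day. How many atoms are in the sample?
N = A/λ = 3.193e17 atoms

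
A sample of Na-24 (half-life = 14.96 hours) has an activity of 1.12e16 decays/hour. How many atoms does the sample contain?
N = A/λ = 2.417e17 atoms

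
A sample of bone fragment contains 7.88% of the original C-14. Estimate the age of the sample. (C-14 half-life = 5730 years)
Age = t½ × log₂(1/ratio) = 21000 years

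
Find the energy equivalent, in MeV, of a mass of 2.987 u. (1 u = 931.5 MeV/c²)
E = mc² = 2782 MeV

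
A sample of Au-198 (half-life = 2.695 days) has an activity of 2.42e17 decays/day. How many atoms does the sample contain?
N = A/λ = 9.409e17 atoms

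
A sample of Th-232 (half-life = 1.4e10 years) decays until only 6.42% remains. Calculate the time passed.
t = t½ × log₂(N₀/N) = 5.546e10 years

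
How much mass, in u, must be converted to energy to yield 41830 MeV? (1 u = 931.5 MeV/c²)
m = E/c² = 44.91 u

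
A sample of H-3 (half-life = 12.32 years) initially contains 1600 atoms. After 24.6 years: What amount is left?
N = N₀(1/2)^(t/t½) = 400.9 atoms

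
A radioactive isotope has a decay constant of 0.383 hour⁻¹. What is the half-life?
t½ = ln(2)/λ = 1.81 hours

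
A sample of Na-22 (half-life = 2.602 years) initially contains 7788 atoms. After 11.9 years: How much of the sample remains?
N = N₀(1/2)^(t/t½) = 327.1 atoms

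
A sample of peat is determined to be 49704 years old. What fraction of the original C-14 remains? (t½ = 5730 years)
N/N₀ = (1/2)^(t/t½) = 0.002448 = 0.245%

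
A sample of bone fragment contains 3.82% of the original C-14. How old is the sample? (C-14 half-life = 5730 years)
Age = t½ × log₂(1/ratio) = 26990 years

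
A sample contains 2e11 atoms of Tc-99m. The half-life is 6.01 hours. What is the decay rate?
A = λN = 2.307e10 decays/hour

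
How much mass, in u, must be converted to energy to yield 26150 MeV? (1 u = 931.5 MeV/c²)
m = E/c² = 28.07 u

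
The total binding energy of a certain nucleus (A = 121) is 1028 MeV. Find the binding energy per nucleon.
B.E./A = 1028/121 = 8.496 MeV/nucleon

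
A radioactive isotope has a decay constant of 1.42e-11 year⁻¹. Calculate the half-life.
t½ = ln(2)/λ = 4.881e10 years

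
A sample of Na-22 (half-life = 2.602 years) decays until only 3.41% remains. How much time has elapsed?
t = t½ × log₂(N₀/N) = 12.68 years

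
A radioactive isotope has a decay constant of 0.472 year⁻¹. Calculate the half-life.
t½ = ln(2)/λ = 1.469 years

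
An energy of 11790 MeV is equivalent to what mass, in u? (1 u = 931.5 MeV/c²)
m = E/c² = 12.66 u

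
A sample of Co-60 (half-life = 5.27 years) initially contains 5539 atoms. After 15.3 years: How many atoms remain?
N = N₀(1/2)^(t/t½) = 740.4 atoms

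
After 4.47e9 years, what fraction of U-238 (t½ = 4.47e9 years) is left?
N/N₀ = (1/2)^(t/t½) = 0.5 = 50%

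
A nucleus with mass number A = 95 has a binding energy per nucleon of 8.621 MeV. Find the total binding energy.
B.E. = 8.621 × 95 = 819 MeV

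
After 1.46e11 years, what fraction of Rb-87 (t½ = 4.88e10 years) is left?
N/N₀ = (1/2)^(t/t½) = 0.1257 = 12.6%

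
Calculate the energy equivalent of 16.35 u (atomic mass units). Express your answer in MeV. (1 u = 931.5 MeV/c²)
E = mc² = 15230 MeV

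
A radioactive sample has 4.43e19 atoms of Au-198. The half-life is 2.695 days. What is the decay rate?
A = λN = 1.139e19 decays/day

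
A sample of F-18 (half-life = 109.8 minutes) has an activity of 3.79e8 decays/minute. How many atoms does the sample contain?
N = A/λ = 6.004e10 atoms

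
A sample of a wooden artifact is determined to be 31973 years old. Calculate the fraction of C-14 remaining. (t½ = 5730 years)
N/N₀ = (1/2)^(t/t½) = 0.02091 = 2.09%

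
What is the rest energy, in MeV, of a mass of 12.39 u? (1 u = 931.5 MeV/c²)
E = mc² = 11540 MeV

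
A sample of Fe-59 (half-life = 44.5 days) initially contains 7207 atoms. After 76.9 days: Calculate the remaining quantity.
N = N₀(1/2)^(t/t½) = 2175 atoms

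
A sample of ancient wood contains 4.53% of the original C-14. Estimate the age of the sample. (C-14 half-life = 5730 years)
Age = t½ × log₂(1/ratio) = 25580 years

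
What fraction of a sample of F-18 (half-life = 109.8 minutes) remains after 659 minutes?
N/N₀ = (1/2)^(t/t½) = 0.01561 = 1.56%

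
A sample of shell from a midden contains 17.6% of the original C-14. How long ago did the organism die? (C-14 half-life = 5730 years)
Age = t½ × log₂(1/ratio) = 14360 years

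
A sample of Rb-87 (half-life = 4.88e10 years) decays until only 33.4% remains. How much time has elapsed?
t = t½ × log₂(N₀/N) = 7.721e10 years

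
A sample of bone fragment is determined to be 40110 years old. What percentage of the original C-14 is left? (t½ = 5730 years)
N/N₀ = (1/2)^(t/t½) = 0.007812 = 0.781%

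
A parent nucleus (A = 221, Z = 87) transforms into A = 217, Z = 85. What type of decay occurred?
ΔA = -4, ΔZ = -2 ⇒ alpha decay (α)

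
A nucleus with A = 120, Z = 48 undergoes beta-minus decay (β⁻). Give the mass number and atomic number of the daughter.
Daughter: A = 120, Z = 49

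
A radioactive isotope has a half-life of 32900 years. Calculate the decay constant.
λ = ln(2)/t½ = 2.107e-5 year⁻¹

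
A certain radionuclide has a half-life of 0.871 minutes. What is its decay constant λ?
λ = ln(2)/t½ = 0.7958 minute⁻¹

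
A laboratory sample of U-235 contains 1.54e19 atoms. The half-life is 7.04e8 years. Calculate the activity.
A = λN = 1.516e10 decays/year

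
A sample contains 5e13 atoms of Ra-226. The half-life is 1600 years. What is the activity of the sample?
A = λN = 2.166e10 decays/year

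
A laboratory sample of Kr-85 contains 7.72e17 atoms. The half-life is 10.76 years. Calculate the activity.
A = λN = 4.973e16 decays/year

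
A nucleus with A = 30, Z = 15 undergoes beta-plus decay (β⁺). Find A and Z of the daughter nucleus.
Daughter: A = 30, Z = 14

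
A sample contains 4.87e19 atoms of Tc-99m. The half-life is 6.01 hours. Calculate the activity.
A = λN = 5.617e18 decays/hour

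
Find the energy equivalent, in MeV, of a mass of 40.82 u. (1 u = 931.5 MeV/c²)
E = mc² = 38020 MeV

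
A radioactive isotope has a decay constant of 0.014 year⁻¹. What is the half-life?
t½ = ln(2)/λ = 49.51 years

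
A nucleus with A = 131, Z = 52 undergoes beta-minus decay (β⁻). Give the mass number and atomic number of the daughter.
Daughter: A = 131, Z = 53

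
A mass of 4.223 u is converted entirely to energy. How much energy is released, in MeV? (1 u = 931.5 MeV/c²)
E = mc² = 3934 MeV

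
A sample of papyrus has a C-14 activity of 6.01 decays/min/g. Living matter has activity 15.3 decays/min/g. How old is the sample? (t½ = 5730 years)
Age = t½ × log₂(A₀/A) = 7725 years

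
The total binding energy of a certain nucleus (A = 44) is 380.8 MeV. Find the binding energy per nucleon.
B.E./A = 380.8/44 = 8.655 MeV/nucleon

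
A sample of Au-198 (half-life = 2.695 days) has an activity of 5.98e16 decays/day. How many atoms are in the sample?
N = A/λ = 2.325e17 atoms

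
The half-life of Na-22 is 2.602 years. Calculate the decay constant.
λ = ln(2)/t½ = 0.2664 year⁻¹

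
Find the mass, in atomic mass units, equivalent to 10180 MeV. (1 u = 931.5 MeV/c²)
m = E/c² = 10.93 u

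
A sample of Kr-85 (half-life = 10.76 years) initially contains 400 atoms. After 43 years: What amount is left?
N = N₀(1/2)^(t/t½) = 25.06 atoms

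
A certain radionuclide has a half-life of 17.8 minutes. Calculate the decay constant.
λ = ln(2)/t½ = 0.03894 minute⁻¹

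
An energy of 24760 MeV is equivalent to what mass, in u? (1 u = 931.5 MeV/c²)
m = E/c² = 26.58 u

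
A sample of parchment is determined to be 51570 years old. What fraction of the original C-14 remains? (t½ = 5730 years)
N/N₀ = (1/2)^(t/t½) = 0.001953 = 0.195%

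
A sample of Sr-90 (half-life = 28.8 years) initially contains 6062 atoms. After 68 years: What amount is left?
N = N₀(1/2)^(t/t½) = 1180 atoms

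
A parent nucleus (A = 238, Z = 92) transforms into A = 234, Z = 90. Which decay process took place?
ΔA = -4, ΔZ = -2 ⇒ alpha decay (α)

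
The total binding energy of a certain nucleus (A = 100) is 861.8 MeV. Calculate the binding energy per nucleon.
B.E./A = 861.8/100 = 8.618 MeV/nucleon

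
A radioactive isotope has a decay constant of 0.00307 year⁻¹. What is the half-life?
t½ = ln(2)/λ = 225.8 years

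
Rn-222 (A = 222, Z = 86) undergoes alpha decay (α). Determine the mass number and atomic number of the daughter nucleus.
Daughter: A = 218, Z = 84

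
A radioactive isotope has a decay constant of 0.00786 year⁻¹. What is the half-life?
t½ = ln(2)/λ = 88.19 years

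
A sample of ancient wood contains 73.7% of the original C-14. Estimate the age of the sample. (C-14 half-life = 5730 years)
Age = t½ × log₂(1/ratio) = 2523 years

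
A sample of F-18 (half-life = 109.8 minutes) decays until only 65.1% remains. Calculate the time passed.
t = t½ × log₂(N₀/N) = 68 minutes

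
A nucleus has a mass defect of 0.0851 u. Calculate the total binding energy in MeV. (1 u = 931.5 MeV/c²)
B.E. = Δm × 931.5 = 79.27 MeV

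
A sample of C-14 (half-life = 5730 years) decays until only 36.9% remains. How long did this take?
t = t½ × log₂(N₀/N) = 8242 years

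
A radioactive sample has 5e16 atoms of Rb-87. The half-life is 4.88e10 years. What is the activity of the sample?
A = λN = 7.102e5 decays/year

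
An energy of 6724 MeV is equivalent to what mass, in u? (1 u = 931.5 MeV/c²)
m = E/c² = 7.218 u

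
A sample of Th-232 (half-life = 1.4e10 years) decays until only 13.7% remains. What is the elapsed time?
t = t½ × log₂(N₀/N) = 4.015e10 years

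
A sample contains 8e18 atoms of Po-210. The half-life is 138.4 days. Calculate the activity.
A = λN = 4.007e16 decays/day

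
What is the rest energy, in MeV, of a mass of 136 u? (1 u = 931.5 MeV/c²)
E = mc² = 1.267e5 MeV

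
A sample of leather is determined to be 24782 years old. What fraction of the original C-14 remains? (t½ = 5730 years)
N/N₀ = (1/2)^(t/t½) = 0.0499 = 4.99%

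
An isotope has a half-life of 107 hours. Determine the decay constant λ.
λ = ln(2)/t½ = 0.006478 hour⁻¹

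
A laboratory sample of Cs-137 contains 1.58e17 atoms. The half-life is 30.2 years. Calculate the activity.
A = λN = 3.626e15 decays/year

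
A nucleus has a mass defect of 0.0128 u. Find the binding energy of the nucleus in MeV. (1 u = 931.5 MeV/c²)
B.E. = Δm × 931.5 = 11.92 MeV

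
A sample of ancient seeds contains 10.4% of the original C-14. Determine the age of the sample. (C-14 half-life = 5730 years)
Age = t½ × log₂(1/ratio) = 18710 years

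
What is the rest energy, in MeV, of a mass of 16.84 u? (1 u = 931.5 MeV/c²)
E = mc² = 15690 MeV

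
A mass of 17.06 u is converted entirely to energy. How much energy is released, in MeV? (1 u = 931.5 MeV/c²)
E = mc² = 15890 MeV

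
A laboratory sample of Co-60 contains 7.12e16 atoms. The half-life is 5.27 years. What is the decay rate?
A = λN = 9.365e15 decays/year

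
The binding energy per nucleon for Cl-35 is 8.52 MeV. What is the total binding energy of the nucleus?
B.E. = 8.52 × 35 = 298.2 MeV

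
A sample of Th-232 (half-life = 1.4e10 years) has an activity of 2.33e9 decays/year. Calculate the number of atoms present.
N = A/λ = 4.706e19 atoms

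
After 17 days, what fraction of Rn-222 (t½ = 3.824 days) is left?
N/N₀ = (1/2)^(t/t½) = 0.04589 = 4.59%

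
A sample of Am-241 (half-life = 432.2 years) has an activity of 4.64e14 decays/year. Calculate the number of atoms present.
N = A/λ = 2.893e17 atoms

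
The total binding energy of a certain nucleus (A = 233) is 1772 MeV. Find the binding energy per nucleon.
B.E./A = 1772/233 = 7.605 MeV/nucleon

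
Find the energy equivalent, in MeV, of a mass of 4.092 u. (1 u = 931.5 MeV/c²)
E = mc² = 3812 MeV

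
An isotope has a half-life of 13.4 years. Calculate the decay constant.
λ = ln(2)/t½ = 0.05173 year⁻¹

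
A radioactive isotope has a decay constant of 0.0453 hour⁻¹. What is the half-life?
t½ = ln(2)/λ = 15.3 hours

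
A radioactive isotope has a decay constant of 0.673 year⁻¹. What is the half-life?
t½ = ln(2)/λ = 1.03 years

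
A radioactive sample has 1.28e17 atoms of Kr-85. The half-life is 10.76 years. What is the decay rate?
A = λN = 8.246e15 decays/year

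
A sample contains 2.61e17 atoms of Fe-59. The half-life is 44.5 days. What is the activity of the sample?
A = λN = 4.065e15 decays/day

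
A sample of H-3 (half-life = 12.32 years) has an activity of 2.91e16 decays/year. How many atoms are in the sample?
N = A/λ = 5.172e17 atoms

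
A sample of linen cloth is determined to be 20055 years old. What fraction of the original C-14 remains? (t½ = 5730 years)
N/N₀ = (1/2)^(t/t½) = 0.08839 = 8.84%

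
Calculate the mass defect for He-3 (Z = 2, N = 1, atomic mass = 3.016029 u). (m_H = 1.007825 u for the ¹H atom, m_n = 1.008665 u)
Δm = Z·m_H + N·m_n − M = 0.008286 u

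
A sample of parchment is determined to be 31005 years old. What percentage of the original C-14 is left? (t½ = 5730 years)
N/N₀ = (1/2)^(t/t½) = 0.0235 = 2.35%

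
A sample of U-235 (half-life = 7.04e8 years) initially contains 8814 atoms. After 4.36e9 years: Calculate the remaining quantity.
N = N₀(1/2)^(t/t½) = 120.5 atoms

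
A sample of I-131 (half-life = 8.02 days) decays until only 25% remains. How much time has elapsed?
t = t½ × log₂(N₀/N) = 16.04 days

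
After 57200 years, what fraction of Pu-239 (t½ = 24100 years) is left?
N/N₀ = (1/2)^(t/t½) = 0.193 = 19.3%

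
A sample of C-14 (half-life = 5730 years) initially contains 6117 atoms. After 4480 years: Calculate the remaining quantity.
N = N₀(1/2)^(t/t½) = 3558 atoms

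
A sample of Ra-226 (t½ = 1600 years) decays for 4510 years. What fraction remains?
N/N₀ = (1/2)^(t/t½) = 0.1417 = 14.2%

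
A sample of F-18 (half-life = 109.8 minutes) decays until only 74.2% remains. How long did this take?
t = t½ × log₂(N₀/N) = 47.27 minutes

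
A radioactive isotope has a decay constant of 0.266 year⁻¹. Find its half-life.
t½ = ln(2)/λ = 2.606 years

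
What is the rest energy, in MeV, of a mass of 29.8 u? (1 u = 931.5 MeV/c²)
E = mc² = 27760 MeV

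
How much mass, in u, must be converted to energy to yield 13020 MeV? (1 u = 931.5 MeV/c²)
m = E/c² = 13.98 u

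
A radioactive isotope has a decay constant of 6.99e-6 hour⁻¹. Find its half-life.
t½ = ln(2)/λ = 99160 hours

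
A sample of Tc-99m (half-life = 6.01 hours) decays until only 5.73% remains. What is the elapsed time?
t = t½ × log₂(N₀/N) = 24.79 hours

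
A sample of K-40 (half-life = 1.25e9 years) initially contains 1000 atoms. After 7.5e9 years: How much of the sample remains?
N = N₀(1/2)^(t/t½) = 15.62 atoms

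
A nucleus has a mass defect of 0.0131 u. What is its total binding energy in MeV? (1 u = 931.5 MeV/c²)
B.E. = Δm × 931.5 = 12.2 MeV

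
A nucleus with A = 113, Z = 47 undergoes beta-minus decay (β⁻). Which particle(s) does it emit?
β⁻: electron (e⁻) + antineutrino (ν̄ₑ)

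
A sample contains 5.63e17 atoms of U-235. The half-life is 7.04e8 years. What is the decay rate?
A = λN = 5.543e8 decays/year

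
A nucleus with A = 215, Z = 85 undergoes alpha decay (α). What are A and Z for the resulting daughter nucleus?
Daughter: A = 211, Z = 83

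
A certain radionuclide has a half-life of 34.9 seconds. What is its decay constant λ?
λ = ln(2)/t½ = 0.01986 second⁻¹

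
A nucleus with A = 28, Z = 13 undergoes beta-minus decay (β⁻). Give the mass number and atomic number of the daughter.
Daughter: A = 28, Z = 14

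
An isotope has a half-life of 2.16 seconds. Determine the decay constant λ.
λ = ln(2)/t½ = 0.3209 second⁻¹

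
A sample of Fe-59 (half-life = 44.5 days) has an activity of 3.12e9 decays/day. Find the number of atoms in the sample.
N = A/λ = 2.003e11 atoms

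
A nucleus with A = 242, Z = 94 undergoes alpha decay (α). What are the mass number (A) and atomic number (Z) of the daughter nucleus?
Daughter: A = 238, Z = 92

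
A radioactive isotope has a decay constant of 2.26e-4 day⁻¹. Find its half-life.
t½ = ln(2)/λ = 3067 days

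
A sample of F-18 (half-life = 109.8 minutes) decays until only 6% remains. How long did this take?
t = t½ × log₂(N₀/N) = 445.7 minutes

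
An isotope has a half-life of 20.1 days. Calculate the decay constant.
λ = ln(2)/t½ = 0.03448 day⁻¹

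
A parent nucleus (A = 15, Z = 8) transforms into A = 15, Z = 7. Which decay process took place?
ΔA = 0, ΔZ = -1 ⇒ beta-plus decay (β⁺) or electron capture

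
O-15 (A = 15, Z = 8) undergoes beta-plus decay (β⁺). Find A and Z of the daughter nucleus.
Daughter: A = 15, Z = 7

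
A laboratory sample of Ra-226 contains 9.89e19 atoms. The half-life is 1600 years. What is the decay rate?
A = λN = 4.285e16 decays/year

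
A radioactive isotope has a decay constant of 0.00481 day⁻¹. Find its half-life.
t½ = ln(2)/λ = 144.1 days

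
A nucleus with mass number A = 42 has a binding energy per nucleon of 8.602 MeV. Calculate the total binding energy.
B.E. = 8.602 × 42 = 361.3 MeV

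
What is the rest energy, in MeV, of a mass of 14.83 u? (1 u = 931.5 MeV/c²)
E = mc² = 13810 MeV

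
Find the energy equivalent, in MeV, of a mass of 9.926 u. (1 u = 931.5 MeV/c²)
E = mc² = 9246 MeV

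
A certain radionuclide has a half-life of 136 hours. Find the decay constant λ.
λ = ln(2)/t½ = 0.005097 hour⁻¹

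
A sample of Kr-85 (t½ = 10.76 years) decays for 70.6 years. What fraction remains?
N/N₀ = (1/2)^(t/t½) = 0.01059 = 1.06%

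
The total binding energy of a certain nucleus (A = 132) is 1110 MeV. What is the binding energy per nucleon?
B.E./A = 1110/132 = 8.409 MeV/nucleon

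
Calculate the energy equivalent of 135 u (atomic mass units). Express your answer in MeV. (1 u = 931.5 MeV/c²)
E = mc² = 1.258e5 MeV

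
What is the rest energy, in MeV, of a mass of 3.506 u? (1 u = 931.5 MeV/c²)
E = mc² = 3266 MeV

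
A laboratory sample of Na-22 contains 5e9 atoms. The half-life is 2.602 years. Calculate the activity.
A = λN = 1.332e9 decays/year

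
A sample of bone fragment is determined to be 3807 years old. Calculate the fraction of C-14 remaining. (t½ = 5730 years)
N/N₀ = (1/2)^(t/t½) = 0.631 = 63.1%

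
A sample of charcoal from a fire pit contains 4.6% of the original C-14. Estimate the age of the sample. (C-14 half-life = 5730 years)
Age = t½ × log₂(1/ratio) = 25450 years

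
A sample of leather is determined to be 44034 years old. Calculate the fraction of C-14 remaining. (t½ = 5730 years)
N/N₀ = (1/2)^(t/t½) = 0.00486 = 0.486%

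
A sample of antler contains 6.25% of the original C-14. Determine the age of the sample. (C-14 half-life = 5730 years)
Age = t½ × log₂(1/ratio) = 22920 years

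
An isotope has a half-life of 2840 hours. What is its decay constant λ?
λ = ln(2)/t½ = 2.441e-4 hour⁻¹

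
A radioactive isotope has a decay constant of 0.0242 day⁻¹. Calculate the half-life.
t½ = ln(2)/λ = 28.64 days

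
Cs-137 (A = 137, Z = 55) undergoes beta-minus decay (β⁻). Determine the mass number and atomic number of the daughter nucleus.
Daughter: A = 137, Z = 56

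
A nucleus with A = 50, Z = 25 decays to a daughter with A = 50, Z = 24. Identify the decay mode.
ΔA = 0, ΔZ = -1 ⇒ beta-plus decay (β⁺) or electron capture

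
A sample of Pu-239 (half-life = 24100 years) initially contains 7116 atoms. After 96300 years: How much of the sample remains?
N = N₀(1/2)^(t/t½) = 446 atoms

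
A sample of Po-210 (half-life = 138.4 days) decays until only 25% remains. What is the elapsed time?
t = t½ × log₂(N₀/N) = 276.8 days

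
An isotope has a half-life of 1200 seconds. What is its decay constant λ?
λ = ln(2)/t½ = 5.776e-4 second⁻¹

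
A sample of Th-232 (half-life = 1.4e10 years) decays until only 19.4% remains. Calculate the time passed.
t = t½ × log₂(N₀/N) = 3.312e10 years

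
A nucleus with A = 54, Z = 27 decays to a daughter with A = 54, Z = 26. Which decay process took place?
ΔA = 0, ΔZ = -1 ⇒ beta-plus decay (β⁺) or electron capture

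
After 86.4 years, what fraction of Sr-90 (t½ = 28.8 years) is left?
N/N₀ = (1/2)^(t/t½) = 0.125 = 12.5%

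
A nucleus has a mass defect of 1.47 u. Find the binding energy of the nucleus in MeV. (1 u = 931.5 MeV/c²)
B.E. = Δm × 931.5 = 1369 MeV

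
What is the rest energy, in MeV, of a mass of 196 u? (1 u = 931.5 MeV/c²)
E = mc² = 1.826e5 MeV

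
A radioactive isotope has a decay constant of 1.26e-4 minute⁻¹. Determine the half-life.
t½ = ln(2)/λ = 5501 minutes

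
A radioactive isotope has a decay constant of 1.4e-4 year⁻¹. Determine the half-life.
t½ = ln(2)/λ = 4951 years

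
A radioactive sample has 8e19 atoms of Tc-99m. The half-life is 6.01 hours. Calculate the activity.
A = λN = 9.227e18 decays/hour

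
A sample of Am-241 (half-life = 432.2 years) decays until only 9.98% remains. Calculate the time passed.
t = t½ × log₂(N₀/N) = 1437 years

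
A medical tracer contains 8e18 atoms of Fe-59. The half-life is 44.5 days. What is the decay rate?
A = λN = 1.246e17 decays/day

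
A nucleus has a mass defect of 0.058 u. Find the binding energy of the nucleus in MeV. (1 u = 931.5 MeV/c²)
B.E. = Δm × 931.5 = 54.03 MeV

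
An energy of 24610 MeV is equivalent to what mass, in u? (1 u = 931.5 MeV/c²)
m = E/c² = 26.42 u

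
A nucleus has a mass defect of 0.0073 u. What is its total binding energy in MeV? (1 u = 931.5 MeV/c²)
B.E. = Δm × 931.5 = 6.8 MeV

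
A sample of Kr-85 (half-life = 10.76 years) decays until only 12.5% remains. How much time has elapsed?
t = t½ × log₂(N₀/N) = 32.28 years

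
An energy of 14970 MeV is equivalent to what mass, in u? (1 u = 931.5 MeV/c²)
m = E/c² = 16.07 u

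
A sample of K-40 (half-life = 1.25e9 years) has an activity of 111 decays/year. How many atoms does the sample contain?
N = A/λ = 2.002e11 atoms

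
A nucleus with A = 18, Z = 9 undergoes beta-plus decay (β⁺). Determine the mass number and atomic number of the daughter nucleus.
Daughter: A = 18, Z = 8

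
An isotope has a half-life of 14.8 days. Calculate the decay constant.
λ = ln(2)/t½ = 0.04683 day⁻¹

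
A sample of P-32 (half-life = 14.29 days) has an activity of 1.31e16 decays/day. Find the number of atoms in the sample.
N = A/λ = 2.701e17 atoms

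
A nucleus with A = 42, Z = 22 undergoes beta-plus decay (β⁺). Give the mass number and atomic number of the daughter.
Daughter: A = 42, Z = 21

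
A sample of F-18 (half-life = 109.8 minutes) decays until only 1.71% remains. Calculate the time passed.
t = t½ × log₂(N₀/N) = 644.5 minutes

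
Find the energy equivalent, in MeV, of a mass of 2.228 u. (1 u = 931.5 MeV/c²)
E = mc² = 2075 MeV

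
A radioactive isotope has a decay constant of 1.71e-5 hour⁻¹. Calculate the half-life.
t½ = ln(2)/λ = 40530 hours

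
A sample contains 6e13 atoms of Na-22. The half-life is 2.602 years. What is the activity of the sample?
A = λN = 1.598e13 decays/year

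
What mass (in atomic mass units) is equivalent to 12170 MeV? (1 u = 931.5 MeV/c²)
m = E/c² = 13.06 u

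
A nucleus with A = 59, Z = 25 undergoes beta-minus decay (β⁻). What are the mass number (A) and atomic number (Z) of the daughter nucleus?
Daughter: A = 59, Z = 26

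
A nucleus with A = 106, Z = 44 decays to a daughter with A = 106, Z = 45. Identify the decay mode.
ΔA = 0, ΔZ = +1 ⇒ beta-minus decay (β⁻)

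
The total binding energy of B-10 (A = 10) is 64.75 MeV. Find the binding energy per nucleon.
B.E./A = 64.75/10 = 6.475 MeV/nucleon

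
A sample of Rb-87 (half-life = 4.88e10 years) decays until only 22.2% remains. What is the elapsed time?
t = t½ × log₂(N₀/N) = 1.06e11 years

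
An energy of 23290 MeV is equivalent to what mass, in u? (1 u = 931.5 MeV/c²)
m = E/c² = 25 u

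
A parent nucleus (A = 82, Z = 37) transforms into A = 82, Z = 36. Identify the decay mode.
ΔA = 0, ΔZ = -1 ⇒ beta-plus decay (β⁺) or electron capture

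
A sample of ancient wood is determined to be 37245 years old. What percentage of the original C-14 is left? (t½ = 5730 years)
N/N₀ = (1/2)^(t/t½) = 0.01105 = 1.1%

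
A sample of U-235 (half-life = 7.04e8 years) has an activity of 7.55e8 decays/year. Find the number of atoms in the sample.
N = A/λ = 7.668e17 atoms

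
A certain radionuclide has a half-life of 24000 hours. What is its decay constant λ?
λ = ln(2)/t½ = 2.888e-5 hour⁻¹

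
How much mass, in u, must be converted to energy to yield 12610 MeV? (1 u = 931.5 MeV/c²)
m = E/c² = 13.54 u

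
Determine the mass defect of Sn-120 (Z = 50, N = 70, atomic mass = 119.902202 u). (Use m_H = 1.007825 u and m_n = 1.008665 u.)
Δm = Z·m_H + N·m_n − M = 1.096 u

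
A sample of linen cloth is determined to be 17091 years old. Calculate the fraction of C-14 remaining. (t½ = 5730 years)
N/N₀ = (1/2)^(t/t½) = 0.1265 = 12.7%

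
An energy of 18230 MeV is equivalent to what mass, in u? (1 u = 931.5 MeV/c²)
m = E/c² = 19.57 u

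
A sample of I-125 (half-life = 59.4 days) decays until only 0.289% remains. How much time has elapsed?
t = t½ × log₂(N₀/N) = 501 days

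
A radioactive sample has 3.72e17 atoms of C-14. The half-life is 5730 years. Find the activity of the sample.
A = λN = 4.5e13 decays/year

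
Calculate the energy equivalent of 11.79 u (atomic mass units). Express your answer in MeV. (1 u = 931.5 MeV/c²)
E = mc² = 10980 MeV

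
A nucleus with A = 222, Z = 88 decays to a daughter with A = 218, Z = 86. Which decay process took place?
ΔA = -4, ΔZ = -2 ⇒ alpha decay (α)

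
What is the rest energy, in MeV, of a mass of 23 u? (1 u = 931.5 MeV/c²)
E = mc² = 21420 MeV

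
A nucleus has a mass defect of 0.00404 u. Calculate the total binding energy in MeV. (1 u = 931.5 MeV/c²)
B.E. = Δm × 931.5 = 3.763 MeV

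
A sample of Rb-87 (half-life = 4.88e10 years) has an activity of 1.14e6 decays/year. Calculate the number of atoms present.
N = A/λ = 8.026e16 atoms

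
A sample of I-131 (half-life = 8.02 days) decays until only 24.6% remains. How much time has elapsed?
t = t½ × log₂(N₀/N) = 16.23 days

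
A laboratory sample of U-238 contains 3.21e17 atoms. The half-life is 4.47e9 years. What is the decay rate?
A = λN = 4.978e7 decays/year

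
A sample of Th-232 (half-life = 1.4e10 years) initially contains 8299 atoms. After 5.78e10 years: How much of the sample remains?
N = N₀(1/2)^(t/t½) = 474.5 atoms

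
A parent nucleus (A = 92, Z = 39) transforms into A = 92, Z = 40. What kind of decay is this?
ΔA = 0, ΔZ = +1 ⇒ beta-minus decay (β⁻)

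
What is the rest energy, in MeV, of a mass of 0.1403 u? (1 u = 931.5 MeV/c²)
E = mc² = 130.7 MeV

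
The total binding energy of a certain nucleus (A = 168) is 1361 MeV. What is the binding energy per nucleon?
B.E./A = 1361/168 = 8.101 MeV/nucleon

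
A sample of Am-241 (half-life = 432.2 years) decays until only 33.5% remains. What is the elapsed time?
t = t½ × log₂(N₀/N) = 681.9 years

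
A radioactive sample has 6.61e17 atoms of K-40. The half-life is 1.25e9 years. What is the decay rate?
A = λN = 3.665e8 decays/year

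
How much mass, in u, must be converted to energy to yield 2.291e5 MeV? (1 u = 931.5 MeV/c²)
m = E/c² = 245.9 u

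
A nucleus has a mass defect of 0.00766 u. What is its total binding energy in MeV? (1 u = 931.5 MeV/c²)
B.E. = Δm × 931.5 = 7.135 MeV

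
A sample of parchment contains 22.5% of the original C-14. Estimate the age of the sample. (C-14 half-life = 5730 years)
Age = t½ × log₂(1/ratio) = 12330 years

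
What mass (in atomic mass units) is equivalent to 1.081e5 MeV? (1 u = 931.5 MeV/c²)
m = E/c² = 116 u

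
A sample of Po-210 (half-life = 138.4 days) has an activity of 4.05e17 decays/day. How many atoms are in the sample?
N = A/λ = 8.087e19 atoms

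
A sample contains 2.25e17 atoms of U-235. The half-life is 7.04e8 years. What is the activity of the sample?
A = λN = 2.215e8 decays/year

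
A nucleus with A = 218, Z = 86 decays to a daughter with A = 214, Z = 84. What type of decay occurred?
ΔA = -4, ΔZ = -2 ⇒ alpha decay (α)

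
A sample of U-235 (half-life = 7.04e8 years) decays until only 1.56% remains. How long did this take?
t = t½ × log₂(N₀/N) = 4.226e9 years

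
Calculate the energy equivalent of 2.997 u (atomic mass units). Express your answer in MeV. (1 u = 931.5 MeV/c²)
E = mc² = 2792 MeV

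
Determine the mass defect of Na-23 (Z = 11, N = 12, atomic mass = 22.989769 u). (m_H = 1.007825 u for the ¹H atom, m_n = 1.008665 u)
Δm = Z·m_H + N·m_n − M = 0.2003 u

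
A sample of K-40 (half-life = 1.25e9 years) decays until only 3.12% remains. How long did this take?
t = t½ × log₂(N₀/N) = 6.253e9 years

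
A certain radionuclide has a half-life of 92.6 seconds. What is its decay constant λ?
λ = ln(2)/t½ = 0.007485 second⁻¹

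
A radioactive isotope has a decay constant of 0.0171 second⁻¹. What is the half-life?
t½ = ln(2)/λ = 40.53 seconds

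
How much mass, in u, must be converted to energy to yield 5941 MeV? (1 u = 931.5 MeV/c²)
m = E/c² = 6.378 u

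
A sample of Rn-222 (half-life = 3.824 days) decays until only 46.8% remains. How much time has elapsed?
t = t½ × log₂(N₀/N) = 4.189 days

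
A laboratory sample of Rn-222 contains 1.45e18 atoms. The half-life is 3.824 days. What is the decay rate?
A = λN = 2.628e17 decays/day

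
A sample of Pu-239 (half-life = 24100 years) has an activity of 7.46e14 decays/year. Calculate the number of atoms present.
N = A/λ = 2.594e19 atoms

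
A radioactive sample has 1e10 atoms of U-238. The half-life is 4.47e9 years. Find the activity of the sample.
A = λN = 1.551 decays/year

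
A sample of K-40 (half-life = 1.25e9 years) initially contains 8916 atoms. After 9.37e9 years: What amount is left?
N = N₀(1/2)^(t/t½) = 49.39 atoms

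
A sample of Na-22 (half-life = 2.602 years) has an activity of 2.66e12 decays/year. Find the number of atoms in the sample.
N = A/λ = 9.985e12 atoms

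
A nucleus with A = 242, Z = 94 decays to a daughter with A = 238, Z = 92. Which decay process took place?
ΔA = -4, ΔZ = -2 ⇒ alpha decay (α)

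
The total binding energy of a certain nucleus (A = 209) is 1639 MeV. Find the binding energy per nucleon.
B.E./A = 1639/209 = 7.842 MeV/nucleon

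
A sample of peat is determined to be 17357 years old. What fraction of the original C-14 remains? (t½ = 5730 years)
N/N₀ = (1/2)^(t/t½) = 0.1225 = 12.3%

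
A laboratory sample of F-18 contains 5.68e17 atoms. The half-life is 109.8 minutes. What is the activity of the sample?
A = λN = 3.586e15 decays/minute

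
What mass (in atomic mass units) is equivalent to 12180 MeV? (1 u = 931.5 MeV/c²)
m = E/c² = 13.08 u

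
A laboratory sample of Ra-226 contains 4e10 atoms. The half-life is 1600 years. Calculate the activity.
A = λN = 1.733e7 decays/year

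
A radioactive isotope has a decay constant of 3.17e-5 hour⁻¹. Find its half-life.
t½ = ln(2)/λ = 21870 hours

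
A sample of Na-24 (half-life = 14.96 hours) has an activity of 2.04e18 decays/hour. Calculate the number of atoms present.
N = A/λ = 4.403e19 atoms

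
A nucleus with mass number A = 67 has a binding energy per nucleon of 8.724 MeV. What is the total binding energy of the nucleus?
B.E. = 8.724 × 67 = 584.5 MeV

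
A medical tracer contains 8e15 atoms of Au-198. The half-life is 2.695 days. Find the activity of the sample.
A = λN = 2.058e15 decays/day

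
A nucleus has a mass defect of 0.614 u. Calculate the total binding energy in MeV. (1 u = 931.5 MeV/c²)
B.E. = Δm × 931.5 = 571.9 MeV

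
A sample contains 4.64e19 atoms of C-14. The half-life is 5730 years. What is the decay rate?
A = λN = 5.613e15 decays/year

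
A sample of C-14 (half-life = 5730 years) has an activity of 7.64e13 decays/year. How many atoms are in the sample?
N = A/λ = 6.316e17 atoms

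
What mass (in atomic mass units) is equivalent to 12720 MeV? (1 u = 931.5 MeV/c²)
m = E/c² = 13.66 u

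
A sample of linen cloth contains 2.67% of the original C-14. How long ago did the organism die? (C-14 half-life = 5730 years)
Age = t½ × log₂(1/ratio) = 29950 years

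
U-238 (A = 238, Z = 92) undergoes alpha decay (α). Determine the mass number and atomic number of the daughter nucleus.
Daughter: A = 234, Z = 90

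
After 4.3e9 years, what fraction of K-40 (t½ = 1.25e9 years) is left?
N/N₀ = (1/2)^(t/t½) = 0.09214 = 9.21%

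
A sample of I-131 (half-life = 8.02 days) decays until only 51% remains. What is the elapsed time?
t = t½ × log₂(N₀/N) = 7.791 days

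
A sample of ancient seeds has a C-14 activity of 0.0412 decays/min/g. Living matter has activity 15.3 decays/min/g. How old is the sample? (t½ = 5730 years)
Age = t½ × log₂(A₀/A) = 48920 years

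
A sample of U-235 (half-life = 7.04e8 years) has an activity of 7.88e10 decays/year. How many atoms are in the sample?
N = A/λ = 8.003e19 atoms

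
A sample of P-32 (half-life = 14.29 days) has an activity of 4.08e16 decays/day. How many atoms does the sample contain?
N = A/λ = 8.411e17 atoms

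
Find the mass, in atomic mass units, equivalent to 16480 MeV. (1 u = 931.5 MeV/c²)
m = E/c² = 17.69 u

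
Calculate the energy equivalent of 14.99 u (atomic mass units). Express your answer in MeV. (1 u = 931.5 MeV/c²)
E = mc² = 13960 MeV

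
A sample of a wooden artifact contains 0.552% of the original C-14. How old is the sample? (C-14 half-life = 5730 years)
Age = t½ × log₂(1/ratio) = 42980 years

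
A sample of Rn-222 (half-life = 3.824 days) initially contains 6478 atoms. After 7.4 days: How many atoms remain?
N = N₀(1/2)^(t/t½) = 1694 atoms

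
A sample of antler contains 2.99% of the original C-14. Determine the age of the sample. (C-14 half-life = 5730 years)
Age = t½ × log₂(1/ratio) = 29020 years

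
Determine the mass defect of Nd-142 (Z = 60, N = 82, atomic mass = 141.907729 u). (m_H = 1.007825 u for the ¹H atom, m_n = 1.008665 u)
Δm = Z·m_H + N·m_n − M = 1.272 u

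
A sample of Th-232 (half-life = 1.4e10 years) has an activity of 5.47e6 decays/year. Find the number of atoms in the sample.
N = A/λ = 1.105e17 atoms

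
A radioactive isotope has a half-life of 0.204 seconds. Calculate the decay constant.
λ = ln(2)/t½ = 3.398 second⁻¹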